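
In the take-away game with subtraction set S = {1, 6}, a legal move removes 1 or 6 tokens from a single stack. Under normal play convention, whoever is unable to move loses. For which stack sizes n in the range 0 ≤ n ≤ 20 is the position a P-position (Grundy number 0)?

0, 2, 4, 7, 9, 11, 14, 16, 18

n :  0  1  2  3  4  5  6  7  8  9 10 11 12 13 14 15 16 17 18 19 20
G :  0  1  0  1  0  1  2  0  1  0  1  0  1  2  0  1  0  1  0  1  2
P-positions are exactly the n with G(n) = 0.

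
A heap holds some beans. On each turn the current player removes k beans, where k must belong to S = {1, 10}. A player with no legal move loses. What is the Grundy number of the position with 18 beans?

G(0) = 0
G(1) = mex{0} = 1
G(2) = mex{1} = 0
G(3) = mex{0} = 1
G(4) = mex{1} = 0
G(5) = mex{0} = 1
G(6) = mex{1} = 0
G(7) = mex{0} = 1
G(8) = mex{1} = 0
G(9) = mex{0} = 1
G(10) = mex{1,0} = 2
G(11) = mex{2,1} = 0
G(12) = mex{0,0} = 1
G(13) = mex{1,1} = 0
G(14) = mex{0,0} = 1
G(15) = mex{1,1} = 0
G(16) = mex{0,0} = 1
G(17) = mex{1,1} = 0
G(18) = mex{0,0} = 1

1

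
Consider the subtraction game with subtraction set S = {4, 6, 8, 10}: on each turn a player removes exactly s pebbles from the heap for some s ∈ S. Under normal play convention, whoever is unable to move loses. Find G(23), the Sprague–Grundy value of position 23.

n :  0  1  2  3  4  5  6  7  8  9 10 11 12 13 14 15 16 17 18 19 20 21 22 23
G :  0  0  0  0  1  1  1  1  2  2  2  2  3  3  0  0  0  0  1  1  1  1  2  2

2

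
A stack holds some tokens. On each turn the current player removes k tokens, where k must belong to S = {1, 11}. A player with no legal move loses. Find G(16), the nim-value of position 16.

n :  0  1  2  3  4  5  6  7  8  9 10 11 12 13 14 15 16
G :  0  1  0  1  0  1  0  1  0  1  0  1  0  1  0  1  0

0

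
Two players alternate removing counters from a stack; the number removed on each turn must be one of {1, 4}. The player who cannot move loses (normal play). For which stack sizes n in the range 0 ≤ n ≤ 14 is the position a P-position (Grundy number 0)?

0, 2, 5, 7, 10, 12

G(0) = 0
G(1) = mex{0} = 1
G(2) = mex{1} = 0
G(3) = mex{0} = 1
G(4) = mex{1,0} = 2
G(5) = mex{2,1} = 0
G(6) = mex{0,0} = 1
G(7) = mex{1,1} = 0
G(8) = mex{0,2} = 1
G(9) = mex{1,0} = 2
G(10) = mex{2,1} = 0
G(11) = mex{0,0} = 1
G(12) = mex{1,1} = 0
G(13) = mex{0,2} = 1
G(14) = mex{1,0} = 2
P-positions are exactly the n with G(n) = 0.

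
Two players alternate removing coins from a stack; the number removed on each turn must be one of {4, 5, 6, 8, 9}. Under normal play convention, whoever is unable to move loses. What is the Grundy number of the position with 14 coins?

0

n :  0  1  2  3  4  5  6  7  8  9 10 11 12 13 14
G :  0  0  0  0  1  1  1  1  2  2  2  2  3  0  0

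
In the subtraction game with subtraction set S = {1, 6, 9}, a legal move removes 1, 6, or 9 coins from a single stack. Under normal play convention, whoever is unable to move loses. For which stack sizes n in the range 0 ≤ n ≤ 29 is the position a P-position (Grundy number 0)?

0, 2, 4, 7, 12, 14, 17, 19, 22, 24, 27, 29

G(0) = 0
G(1) = mex{0} = 1
G(2) = mex{1} = 0
G(3) = mex{0} = 1
G(4) = mex{1} = 0
G(5) = mex{0} = 1
G(6) = mex{1,0} = 2
G(7) = mex{2,1} = 0
G(8) = mex{0,0} = 1
G(9) = mex{1,1,0} = 2
G(10) = mex{2,0,1} = 3
G(11) = mex{3,1,0} = 2
G(12) = mex{2,2,1} = 0
G(13) = mex{0,0,0} = 1
G(14) = mex{1,1,1} = 0
G(15) = mex{0,2,2} = 1
G(16) = mex{1,3,0} = 2
G(17) = mex{2,2,1} = 0
G(18) = mex{0,0,2} = 1
G(19) = mex{1,1,3} = 0
G(20) = mex{0,0,2} = 1
G(21) = mex{1,1,0} = 2
G(22) = mex{2,2,1} = 0
G(23) = mex{0,0,0} = 1
G(24) = mex{1,1,1} = 0
G(25) = mex{0,0,2} = 1
G(26) = mex{1,1,0} = 2
G(27) = mex{2,2,1} = 0
G(28) = mex{0,0,0} = 1
G(29) = mex{1,1,1} = 0
P-positions are exactly the n with G(n) = 0.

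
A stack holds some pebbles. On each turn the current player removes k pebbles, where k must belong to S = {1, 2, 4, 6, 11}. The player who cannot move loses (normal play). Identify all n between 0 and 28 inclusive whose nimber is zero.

n :  0  1  2  3  4  5  6  7  8  9 10 11 12 13 14 15 16 17 18 19 20 21 22 23 24 25 26 27 28
G :  0  1  2  0  1  2  3  4  0  1  2  3  4  0  1  2  0  1  2  3  4  0  1  2  3  4  0  1  2
P-positions are exactly the n with G(n) = 0.

0, 3, 8, 13, 16, 21, 26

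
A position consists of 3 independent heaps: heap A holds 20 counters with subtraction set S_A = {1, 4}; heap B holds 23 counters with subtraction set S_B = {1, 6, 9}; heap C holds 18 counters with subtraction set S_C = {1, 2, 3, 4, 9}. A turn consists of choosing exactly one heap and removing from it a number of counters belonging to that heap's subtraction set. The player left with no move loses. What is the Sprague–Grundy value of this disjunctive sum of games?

2

Heap A, S = {1, 4}:
n :  0  1  2  3  4  5  6  7  8  9 10 11 12 13 14 15 16 17 18 19 20
G :  0  1  0  1  2  0  1  0  1  2  0  1  0  1  2  0  1  0  1  2  0
G_A(20) = 0.
Heap B, S = {1, 6, 9}:
G(0) = 0
G(1) = mex{0} = 1
G(2) = mex{1} = 0
G(3) = mex{0} = 1
G(4) = mex{1} = 0
G(5) = mex{0} = 1
G(6) = mex{1,0} = 2
G(7) = mex{2,1} = 0
G(8) = mex{0,0} = 1
G(9) = mex{1,1,0} = 2
G(10) = mex{2,0,1} = 3
G(11) = mex{3,1,0} = 2
G(12) = mex{2,2,1} = 0
G(13) = mex{0,0,0} = 1
G(14) = mex{1,1,1} = 0
G(15) = mex{0,2,2} = 1
G(16) = mex{1,3,0} = 2
G(17) = mex{2,2,1} = 0
G(18) = mex{0,0,2} = 1
G(19) = mex{1,1,3} = 0
G(20) = mex{0,0,2} = 1
G(21) = mex{1,1,0} = 2
G(22) = mex{2,2,1} = 0
G(23) = mex{0,0,0} = 1
G_B(23) = 1.
Heap C, S = {1, 2, 3, 4, 9}:
G(0) = 0
G(1) = mex{0} = 1
G(2) = mex{1,0} = 2
G(3) = mex{2,1,0} = 3
G(4) = mex{3,2,1,0} = 4
G(5) = mex{4,3,2,1} = 0
G(6) = mex{0,4,3,2} = 1
G(7) = mex{1,0,4,3} = 2
G(8) = mex{2,1,0,4} = 3
G(9) = mex{3,2,1,0,0} = 4
G(10) = mex{4,3,2,1,1} = 0
G(11) = mex{0,4,3,2,2} = 1
G(12) = mex{1,0,4,3,3} = 2
G(13) = mex{2,1,0,4,4} = 3
G(14) = mex{3,2,1,0,0} = 4
G(15) = mex{4,3,2,1,1} = 0
G(16) = mex{0,4,3,2,2} = 1
G(17) = mex{1,0,4,3,3} = 2
G(18) = mex{2,1,0,4,4} = 3
G_C(18) = 3.
Combined Grundy value = 0 ⊕ 1 ⊕ 3 = 2.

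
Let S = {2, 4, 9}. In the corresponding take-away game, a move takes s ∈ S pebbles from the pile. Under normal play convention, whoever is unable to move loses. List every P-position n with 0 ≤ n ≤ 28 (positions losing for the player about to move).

0, 1, 6, 7, 12, 13, 18, 19, 24, 25

n :  0  1  2  3  4  5  6  7  8  9 10 11 12 13 14 15 16 17 18 19 20 21 22 23 24 25 26 27 28
G :  0  0  1  1  2  2  0  0  1  1  2  2  0  0  1  1  2  2  0  0  1  1  2  2  0  0  1  1  2
P-positions are exactly the n with G(n) = 0.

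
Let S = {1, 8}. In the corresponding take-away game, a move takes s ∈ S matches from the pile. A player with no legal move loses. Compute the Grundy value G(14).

1

G(0) = 0
G(1) = mex{0} = 1
G(2) = mex{1} = 0
G(3) = mex{0} = 1
G(4) = mex{1} = 0
G(5) = mex{0} = 1
G(6) = mex{1} = 0
G(7) = mex{0} = 1
G(8) = mex{1,0} = 2
G(9) = mex{2,1} = 0
G(10) = mex{0,0} = 1
G(11) = mex{1,1} = 0
G(12) = mex{0,0} = 1
G(13) = mex{1,1} = 0
G(14) = mex{0,0} = 1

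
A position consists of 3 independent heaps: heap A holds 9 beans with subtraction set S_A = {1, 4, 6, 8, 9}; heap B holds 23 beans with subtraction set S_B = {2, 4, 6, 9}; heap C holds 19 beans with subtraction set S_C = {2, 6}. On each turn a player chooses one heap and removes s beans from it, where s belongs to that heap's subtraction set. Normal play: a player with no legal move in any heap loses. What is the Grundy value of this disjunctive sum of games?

1

Heap A, S = {1, 4, 6, 8, 9}:
G(0) = 0
G(1) = mex{0} = 1
G(2) = mex{1} = 0
G(3) = mex{0} = 1
G(4) = mex{1,0} = 2
G(5) = mex{2,1} = 0
G(6) = mex{0,0,0} = 1
G(7) = mex{1,1,1} = 0
G(8) = mex{0,2,0,0} = 1
G(9) = mex{1,0,1,1,0} = 2
G_A(9) = 2.
Heap B, S = {2, 4, 6, 9}:
n :  0  1  2  3  4  5  6  7  8  9 10 11 12 13 14 15 16 17 18 19 20 21 22 23
G :  0  0  1  1  2  2  3  3  0  4  1  0  2  1  3  2  0  3  1  0  2  1  3  2
G_B(23) = 2.
Heap C, S = {2, 6}:
G(0) = 0
G(1) = mex{} = 0
G(2) = mex{0} = 1
G(3) = mex{0} = 1
G(4) = mex{1} = 0
G(5) = mex{1} = 0
G(6) = mex{0,0} = 1
G(7) = mex{0,0} = 1
G(8) = mex{1,1} = 0
G(9) = mex{1,1} = 0
G(10) = mex{0,0} = 1
G(11) = mex{0,0} = 1
G(12) = mex{1,1} = 0
G(13) = mex{1,1} = 0
G(14) = mex{0,0} = 1
G(15) = mex{0,0} = 1
G(16) = mex{1,1} = 0
G(17) = mex{1,1} = 0
G(18) = mex{0,0} = 1
G(19) = mex{0,0} = 1
G_C(19) = 1.
Combined Grundy value = 2 ⊕ 2 ⊕ 1 = 1.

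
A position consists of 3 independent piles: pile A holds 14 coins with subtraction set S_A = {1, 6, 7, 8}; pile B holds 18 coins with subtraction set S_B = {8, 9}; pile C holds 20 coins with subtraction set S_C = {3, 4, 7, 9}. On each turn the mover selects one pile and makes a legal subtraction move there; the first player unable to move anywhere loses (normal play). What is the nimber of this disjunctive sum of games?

Pile A, S = {1, 6, 7, 8}:
n :  0  1  2  3  4  5  6  7  8  9 10 11 12 13 14
G :  0  1  0  1  0  1  2  3  2  3  2  3  4  0  1
G_A(14) = 1.
Pile B, S = {8, 9}:
G(0) = 0
G(1) = mex{} = 0
G(2) = mex{} = 0
G(3) = mex{} = 0
G(4) = mex{} = 0
G(5) = mex{} = 0
G(6) = mex{} = 0
G(7) = mex{} = 0
G(8) = mex{0} = 1
G(9) = mex{0,0} = 1
G(10) = mex{0,0} = 1
G(11) = mex{0,0} = 1
G(12) = mex{0,0} = 1
G(13) = mex{0,0} = 1
G(14) = mex{0,0} = 1
G(15) = mex{0,0} = 1
G(16) = mex{1,0} = 2
G(17) = mex{1,1} = 0
G(18) = mex{1,1} = 0
G_B(18) = 0.
Pile C, S = {3, 4, 7, 9}:
G(0) = 0
G(1) = mex{} = 0
G(2) = mex{} = 0
G(3) = mex{0} = 1
G(4) = mex{0,0} = 1
G(5) = mex{0,0} = 1
G(6) = mex{1,0} = 2
G(7) = mex{1,1,0} = 2
G(8) = mex{1,1,0} = 2
G(9) = mex{2,1,0,0} = 3
G(10) = mex{2,2,1,0} = 3
G(11) = mex{2,2,1,0} = 3
G(12) = mex{3,2,1,1} = 0
G(13) = mex{3,3,2,1} = 0
G(14) = mex{3,3,2,1} = 0
G(15) = mex{0,3,2,2} = 1
G(16) = mex{0,0,3,2} = 1
G(17) = mex{0,0,3,2} = 1
G(18) = mex{1,0,3,3} = 2
G(19) = mex{1,1,0,3} = 2
G(20) = mex{1,1,0,3} = 2
G_C(20) = 2.
Combined Grundy value = 1 ⊕ 0 ⊕ 2 = 3.

3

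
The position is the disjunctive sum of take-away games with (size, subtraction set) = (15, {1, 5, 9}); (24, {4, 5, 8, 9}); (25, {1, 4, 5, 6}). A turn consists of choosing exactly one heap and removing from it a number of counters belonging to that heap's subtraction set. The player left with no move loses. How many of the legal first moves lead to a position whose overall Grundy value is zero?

Heap A, S = {1, 5, 9}:
G(0) = 0
G(1) = mex{0} = 1
G(2) = mex{1} = 0
G(3) = mex{0} = 1
G(4) = mex{1} = 0
G(5) = mex{0,0} = 1
G(6) = mex{1,1} = 0
G(7) = mex{0,0} = 1
G(8) = mex{1,1} = 0
G(9) = mex{0,0,0} = 1
G(10) = mex{1,1,1} = 0
G(11) = mex{0,0,0} = 1
G(12) = mex{1,1,1} = 0
G(13) = mex{0,0,0} = 1
G(14) = mex{1,1,1} = 0
G(15) = mex{0,0,0} = 1
G_A(15) = 1.
Heap B, S = {4, 5, 8, 9}:
n :  0  1  2  3  4  5  6  7  8  9 10 11 12 13 14 15 16 17 18 19 20 21 22 23 24
G :  0  0  0  0  1  1  1  1  2  2  2  2  3  0  0  0  0  1  1  1  1  2  2  2  2
G_B(24) = 2.
Heap C, S = {1, 4, 5, 6}:
G(0) = 0
G(1) = mex{0} = 1
G(2) = mex{1} = 0
G(3) = mex{0} = 1
G(4) = mex{1,0} = 2
G(5) = mex{2,1,0} = 3
G(6) = mex{3,0,1,0} = 2
G(7) = mex{2,1,0,1} = 3
G(8) = mex{3,2,1,0} = 4
G(9) = mex{4,3,2,1} = 0
G(10) = mex{0,2,3,2} = 1
G(11) = mex{1,3,2,3} = 0
G(12) = mex{0,4,3,2} = 1
G(13) = mex{1,0,4,3} = 2
G(14) = mex{2,1,0,4} = 3
G(15) = mex{3,0,1,0} = 2
G(16) = mex{2,1,0,1} = 3
G(17) = mex{3,2,1,0} = 4
G(18) = mex{4,3,2,1} = 0
G(19) = mex{0,2,3,2} = 1
G(20) = mex{1,3,2,3} = 0
G(21) = mex{0,4,3,2} = 1
G(22) = mex{1,0,4,3} = 2
G(23) = mex{2,1,0,4} = 3
G(24) = mex{3,0,1,0} = 2
G(25) = mex{2,1,0,1} = 3
G_C(25) = 3.
Combined Grundy value = 1 ⊕ 2 ⊕ 3 = 0.
A winning move leaves total XOR = 0, i.e. changes one component's Grundy value g to g ⊕ X where X is the current total.
Heap A: target g' = 1⊕0 = 1, but every legal move changes the Grundy value (mex property), so 0 moves.
Heap B: target g' = 2⊕0 = 2, but every legal move changes the Grundy value (mex property), so 0 moves.
Heap C: target g' = 3⊕0 = 3, but every legal move changes the Grundy value (mex property), so 0 moves.

0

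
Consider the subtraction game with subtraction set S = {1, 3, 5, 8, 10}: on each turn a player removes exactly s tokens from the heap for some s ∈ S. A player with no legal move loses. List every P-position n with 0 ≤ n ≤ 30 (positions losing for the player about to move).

0, 2, 4, 6, 13, 15, 17, 19, 26, 28, 30

G(0) = 0
G(1) = mex{0} = 1
G(2) = mex{1} = 0
G(3) = mex{0,0} = 1
G(4) = mex{1,1} = 0
G(5) = mex{0,0,0} = 1
G(6) = mex{1,1,1} = 0
G(7) = mex{0,0,0} = 1
G(8) = mex{1,1,1,0} = 2
G(9) = mex{2,0,0,1} = 3
G(10) = mex{3,1,1,0,0} = 2
G(11) = mex{2,2,0,1,1} = 3
G(12) = mex{3,3,1,0,0} = 2
G(13) = mex{2,2,2,1,1} = 0
G(14) = mex{0,3,3,0,0} = 1
G(15) = mex{1,2,2,1,1} = 0
G(16) = mex{0,0,3,2,0} = 1
G(17) = mex{1,1,2,3,1} = 0
G(18) = mex{0,0,0,2,2} = 1
G(19) = mex{1,1,1,3,3} = 0
G(20) = mex{0,0,0,2,2} = 1
G(21) = mex{1,1,1,0,3} = 2
G(22) = mex{2,0,0,1,2} = 3
G(23) = mex{3,1,1,0,0} = 2
G(24) = mex{2,2,0,1,1} = 3
G(25) = mex{3,3,1,0,0} = 2
G(26) = mex{2,2,2,1,1} = 0
G(27) = mex{0,3,3,0,0} = 1
G(28) = mex{1,2,2,1,1} = 0
G(29) = mex{0,0,3,2,0} = 1
G(30) = mex{1,1,2,3,1} = 0
P-positions are exactly the n with G(n) = 0.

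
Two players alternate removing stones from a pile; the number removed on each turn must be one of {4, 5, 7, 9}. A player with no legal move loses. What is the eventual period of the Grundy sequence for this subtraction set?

13

n :  0  1  2  3  4  5  6  7  8  9 10 11 12 13 14 15 16 17 18 19 20 21 22 23 24 25 26 27
G :  0  0  0  0  1  1  1  1  2  2  2  2  3  0  0  0  0  1  1  1  1  2  2  2  2  3  0  0
G(n+13) = G(n) holds for n = 0,…,8 (a full window of length max(S) = 9), so the sequence is purely periodic with period 13.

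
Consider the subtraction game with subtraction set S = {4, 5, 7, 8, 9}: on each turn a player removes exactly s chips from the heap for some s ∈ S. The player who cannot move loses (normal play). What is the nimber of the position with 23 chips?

G(0) = 0
G(1) = mex{} = 0
G(2) = mex{} = 0
G(3) = mex{} = 0
G(4) = mex{0} = 1
G(5) = mex{0,0} = 1
G(6) = mex{0,0} = 1
G(7) = mex{0,0,0} = 1
G(8) = mex{1,0,0,0} = 2
G(9) = mex{1,1,0,0,0} = 2
G(10) = mex{1,1,0,0,0} = 2
G(11) = mex{1,1,1,0,0} = 2
G(12) = mex{2,1,1,1,0} = 3
G(13) = mex{2,2,1,1,1} = 0
G(14) = mex{2,2,1,1,1} = 0
G(15) = mex{2,2,2,1,1} = 0
G(16) = mex{3,2,2,2,1} = 0
G(17) = mex{0,3,2,2,2} = 1
G(18) = mex{0,0,2,2,2} = 1
G(19) = mex{0,0,3,2,2} = 1
G(20) = mex{0,0,0,3,2} = 1
G(21) = mex{1,0,0,0,3} = 2
G(22) = mex{1,1,0,0,0} = 2
G(23) = mex{1,1,0,0,0} = 2

2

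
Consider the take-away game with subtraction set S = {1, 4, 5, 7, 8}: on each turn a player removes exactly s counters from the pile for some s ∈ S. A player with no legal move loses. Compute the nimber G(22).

0

n :  0  1  2  3  4  5  6  7  8  9 10 11 12 13 14 15 16 17 18 19 20 21 22
G :  0  1  0  1  2  3  2  3  4  5  4  0  1  0  1  2  3  2  3  4  5  4  0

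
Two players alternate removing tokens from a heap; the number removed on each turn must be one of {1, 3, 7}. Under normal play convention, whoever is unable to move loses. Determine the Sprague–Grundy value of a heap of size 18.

G(0) = 0
G(1) = mex{0} = 1
G(2) = mex{1} = 0
G(3) = mex{0,0} = 1
G(4) = mex{1,1} = 0
G(5) = mex{0,0} = 1
G(6) = mex{1,1} = 0
G(7) = mex{0,0,0} = 1
G(8) = mex{1,1,1} = 0
G(9) = mex{0,0,0} = 1
G(10) = mex{1,1,1} = 0
G(11) = mex{0,0,0} = 1
G(12) = mex{1,1,1} = 0
G(13) = mex{0,0,0} = 1
G(14) = mex{1,1,1} = 0
G(15) = mex{0,0,0} = 1
G(16) = mex{1,1,1} = 0
G(17) = mex{0,0,0} = 1
G(18) = mex{1,1,1} = 0

0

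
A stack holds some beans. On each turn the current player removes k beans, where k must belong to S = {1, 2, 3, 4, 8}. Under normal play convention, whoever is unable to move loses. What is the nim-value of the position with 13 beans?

3

n :  0  1  2  3  4  5  6  7  8  9 10 11 12 13
G :  0  1  2  3  4  0  1  2  3  4  0  1  2  3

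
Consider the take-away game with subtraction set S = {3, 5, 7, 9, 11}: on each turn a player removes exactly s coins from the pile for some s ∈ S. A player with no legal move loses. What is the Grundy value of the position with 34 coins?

G(0) = 0
G(1) = mex{} = 0
G(2) = mex{} = 0
G(3) = mex{0} = 1
G(4) = mex{0} = 1
G(5) = mex{0,0} = 1
G(6) = mex{1,0} = 2
G(7) = mex{1,0,0} = 2
G(8) = mex{1,1,0} = 2
G(9) = mex{2,1,0,0} = 3
G(10) = mex{2,1,1,0} = 3
G(11) = mex{2,2,1,0,0} = 3
G(12) = mex{3,2,1,1,0} = 4
G(13) = mex{3,2,2,1,0} = 4
G(14) = mex{3,3,2,1,1} = 0
G(15) = mex{4,3,2,2,1} = 0
G(16) = mex{4,3,3,2,1} = 0
G(17) = mex{0,4,3,2,2} = 1
G(18) = mex{0,4,3,3,2} = 1
G(19) = mex{0,0,4,3,2} = 1
G(20) = mex{1,0,4,3,3} = 2
G(21) = mex{1,0,0,4,3} = 2
G(22) = mex{1,1,0,4,3} = 2
G(23) = mex{2,1,0,0,4} = 3
G(24) = mex{2,1,1,0,4} = 3
G(25) = mex{2,2,1,0,0} = 3
G(26) = mex{3,2,1,1,0} = 4
G(27) = mex{3,2,2,1,0} = 4
G(28) = mex{3,3,2,1,1} = 0
G(29) = mex{4,3,2,2,1} = 0
G(30) = mex{4,3,3,2,1} = 0
G(31) = mex{0,4,3,2,2} = 1
G(32) = mex{0,4,3,3,2} = 1
G(33) = mex{0,0,4,3,2} = 1
G(34) = mex{1,0,4,3,3} = 2

2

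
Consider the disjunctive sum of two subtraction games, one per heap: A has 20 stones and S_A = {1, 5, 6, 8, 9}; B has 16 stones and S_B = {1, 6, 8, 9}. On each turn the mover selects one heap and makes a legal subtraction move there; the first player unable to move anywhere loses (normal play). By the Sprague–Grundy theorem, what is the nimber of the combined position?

Heap A, S = {1, 5, 6, 8, 9}:
G(0) = 0
G(1) = mex{0} = 1
G(2) = mex{1} = 0
G(3) = mex{0} = 1
G(4) = mex{1} = 0
G(5) = mex{0,0} = 1
G(6) = mex{1,1,0} = 2
G(7) = mex{2,0,1} = 3
G(8) = mex{3,1,0,0} = 2
G(9) = mex{2,0,1,1,0} = 3
G(10) = mex{3,1,0,0,1} = 2
G(11) = mex{2,2,1,1,0} = 3
G(12) = mex{3,3,2,0,1} = 4
G(13) = mex{4,2,3,1,0} = 5
G(14) = mex{5,3,2,2,1} = 0
G(15) = mex{0,2,3,3,2} = 1
G(16) = mex{1,3,2,2,3} = 0
G(17) = mex{0,4,3,3,2} = 1
G(18) = mex{1,5,4,2,3} = 0
G(19) = mex{0,0,5,3,2} = 1
G(20) = mex{1,1,0,4,3} = 2
G_A(20) = 2.
Heap B, S = {1, 6, 8, 9}:
G(0) = 0
G(1) = mex{0} = 1
G(2) = mex{1} = 0
G(3) = mex{0} = 1
G(4) = mex{1} = 0
G(5) = mex{0} = 1
G(6) = mex{1,0} = 2
G(7) = mex{2,1} = 0
G(8) = mex{0,0,0} = 1
G(9) = mex{1,1,1,0} = 2
G(10) = mex{2,0,0,1} = 3
G(11) = mex{3,1,1,0} = 2
G(12) = mex{2,2,0,1} = 3
G(13) = mex{3,0,1,0} = 2
G(14) = mex{2,1,2,1} = 0
G(15) = mex{0,2,0,2} = 1
G(16) = mex{1,3,1,0} = 2
G_B(16) = 2.
Combined Grundy value = 2 ⊕ 2 = 0.

0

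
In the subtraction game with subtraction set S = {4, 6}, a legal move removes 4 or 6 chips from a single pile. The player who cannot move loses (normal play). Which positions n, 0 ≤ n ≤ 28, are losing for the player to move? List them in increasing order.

0, 1, 2, 3, 10, 11, 12, 13, 20, 21, 22, 23

G(0) = 0
G(1) = mex{} = 0
G(2) = mex{} = 0
G(3) = mex{} = 0
G(4) = mex{0} = 1
G(5) = mex{0} = 1
G(6) = mex{0,0} = 1
G(7) = mex{0,0} = 1
G(8) = mex{1,0} = 2
G(9) = mex{1,0} = 2
G(10) = mex{1,1} = 0
G(11) = mex{1,1} = 0
G(12) = mex{2,1} = 0
G(13) = mex{2,1} = 0
G(14) = mex{0,2} = 1
G(15) = mex{0,2} = 1
G(16) = mex{0,0} = 1
G(17) = mex{0,0} = 1
G(18) = mex{1,0} = 2
G(19) = mex{1,0} = 2
G(20) = mex{1,1} = 0
G(21) = mex{1,1} = 0
G(22) = mex{2,1} = 0
G(23) = mex{2,1} = 0
G(24) = mex{0,2} = 1
G(25) = mex{0,2} = 1
G(26) = mex{0,0} = 1
G(27) = mex{0,0} = 1
G(28) = mex{1,0} = 2
P-positions are exactly the n with G(n) = 0.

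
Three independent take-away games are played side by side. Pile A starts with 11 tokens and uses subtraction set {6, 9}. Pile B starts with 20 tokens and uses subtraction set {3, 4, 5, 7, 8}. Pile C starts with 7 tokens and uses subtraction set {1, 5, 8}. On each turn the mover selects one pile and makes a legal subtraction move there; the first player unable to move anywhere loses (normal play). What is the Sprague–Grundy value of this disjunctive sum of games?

Pile A, S = {6, 9}:
G(0) = 0
G(1) = mex{} = 0
G(2) = mex{} = 0
G(3) = mex{} = 0
G(4) = mex{} = 0
G(5) = mex{} = 0
G(6) = mex{0} = 1
G(7) = mex{0} = 1
G(8) = mex{0} = 1
G(9) = mex{0,0} = 1
G(10) = mex{0,0} = 1
G(11) = mex{0,0} = 1
G_A(11) = 1.
Pile B, S = {3, 4, 5, 7, 8}:
n :  0  1  2  3  4  5  6  7  8  9 10 11 12 13 14 15 16 17 18 19 20
G :  0  0  0  1  1  1  2  2  2  3  3  0  0  0  1  1  1  2  2  2  3
G_B(20) = 3.
Pile C, S = {1, 5, 8}:
n : 0 1 2 3 4 5 6 7
G : 0 1 0 1 0 1 0 1
G_C(7) = 1.
Combined Grundy value = 1 ⊕ 3 ⊕ 1 = 3.

3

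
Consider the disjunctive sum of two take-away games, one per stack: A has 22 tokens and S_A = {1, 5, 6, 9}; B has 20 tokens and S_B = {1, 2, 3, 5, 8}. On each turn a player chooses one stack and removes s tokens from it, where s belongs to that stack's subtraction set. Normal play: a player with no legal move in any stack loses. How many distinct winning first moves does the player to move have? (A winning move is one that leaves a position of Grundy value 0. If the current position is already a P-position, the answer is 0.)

Stack A, S = {1, 5, 6, 9}:
n :  0  1  2  3  4  5  6  7  8  9 10 11 12 13 14 15 16 17 18 19 20 21 22
G :  0  1  0  1  0  1  2  3  2  3  2  3  0  1  0  1  0  1  2  3  2  3  2
G_A(22) = 2.
Stack B, S = {1, 2, 3, 5, 8}:
n :  0  1  2  3  4  5  6  7  8  9 10 11 12 13 14 15 16 17 18 19 20
G :  0  1  2  3  0  1  2  3  4  5  0  1  2  3  0  1  2  3  4  5  0
G_B(20) = 0.
Combined Grundy value = 2 ⊕ 0 = 2.
A winning move leaves total XOR = 0, i.e. changes one component's Grundy value g to g ⊕ X where X is the current total.
Stack A: need g' = 2⊕2 = 0. Options: 22−1→G=3, 22−5→G=1, 22−6→G=0, 22−9→G=1. Hits: 1.
Stack B: need g' = 0⊕2 = 2. Options: 20−1→G=5, 20−2→G=4, 20−3→G=3, 20−5→G=1, 20−8→G=2. Hits: 1.

2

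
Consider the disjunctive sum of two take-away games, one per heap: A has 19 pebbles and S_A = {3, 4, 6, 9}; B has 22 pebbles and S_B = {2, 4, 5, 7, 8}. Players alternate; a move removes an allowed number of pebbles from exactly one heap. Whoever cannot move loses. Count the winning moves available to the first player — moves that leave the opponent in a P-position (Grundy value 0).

Heap A, S = {3, 4, 6, 9}:
G(0) = 0
G(1) = mex{} = 0
G(2) = mex{} = 0
G(3) = mex{0} = 1
G(4) = mex{0,0} = 1
G(5) = mex{0,0} = 1
G(6) = mex{1,0,0} = 2
G(7) = mex{1,1,0} = 2
G(8) = mex{1,1,0} = 2
G(9) = mex{2,1,1,0} = 3
G(10) = mex{2,2,1,0} = 3
G(11) = mex{2,2,1,0} = 3
G(12) = mex{3,2,2,1} = 0
G(13) = mex{3,3,2,1} = 0
G(14) = mex{3,3,2,1} = 0
G(15) = mex{0,3,3,2} = 1
G(16) = mex{0,0,3,2} = 1
G(17) = mex{0,0,3,2} = 1
G(18) = mex{1,0,0,3} = 2
G(19) = mex{1,1,0,3} = 2
G_A(19) = 2.
Heap B, S = {2, 4, 5, 7, 8}:
G(0) = 0
G(1) = mex{} = 0
G(2) = mex{0} = 1
G(3) = mex{0} = 1
G(4) = mex{1,0} = 2
G(5) = mex{1,0,0} = 2
G(6) = mex{2,1,0} = 3
G(7) = mex{2,1,1,0} = 3
G(8) = mex{3,2,1,0,0} = 4
G(9) = mex{3,2,2,1,0} = 4
G(10) = mex{4,3,2,1,1} = 0
G(11) = mex{4,3,3,2,1} = 0
G(12) = mex{0,4,3,2,2} = 1
G(13) = mex{0,4,4,3,2} = 1
G(14) = mex{1,0,4,3,3} = 2
G(15) = mex{1,0,0,4,3} = 2
G(16) = mex{2,1,0,4,4} = 3
G(17) = mex{2,1,1,0,4} = 3
G(18) = mex{3,2,1,0,0} = 4
G(19) = mex{3,2,2,1,0} = 4
G(20) = mex{4,3,2,1,1} = 0
G(21) = mex{4,3,3,2,1} = 0
G(22) = mex{0,4,3,2,2} = 1
G_B(22) = 1.
Combined Grundy value = 2 ⊕ 1 = 3.
A winning move leaves total XOR = 0, i.e. changes one component's Grundy value g to g ⊕ X where X is the current total.
Heap A: need g' = 2⊕3 = 1. Options: 19−3→G=1, 19−4→G=1, 19−6→G=0, 19−9→G=3. Hits: 2.
Heap B: need g' = 1⊕3 = 2. Options: 22−2→G=0, 22−4→G=4, 22−5→G=3, 22−7→G=2, 22−8→G=2. Hits: 2.

4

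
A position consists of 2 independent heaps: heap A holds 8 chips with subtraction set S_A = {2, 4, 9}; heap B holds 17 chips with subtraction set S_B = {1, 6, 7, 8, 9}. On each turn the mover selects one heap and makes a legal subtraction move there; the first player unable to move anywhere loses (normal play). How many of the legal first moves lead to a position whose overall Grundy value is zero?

Heap A, S = {2, 4, 9}:
G(0) = 0
G(1) = mex{} = 0
G(2) = mex{0} = 1
G(3) = mex{0} = 1
G(4) = mex{1,0} = 2
G(5) = mex{1,0} = 2
G(6) = mex{2,1} = 0
G(7) = mex{2,1} = 0
G(8) = mex{0,2} = 1
G_A(8) = 1.
Heap B, S = {1, 6, 7, 8, 9}:
n :  0  1  2  3  4  5  6  7  8  9 10 11 12 13 14 15 16 17
G :  0  1  0  1  0  1  2  3  2  3  2  3  4  5  0  1  0  1
G_B(17) = 1.
Combined Grundy value = 1 ⊕ 1 = 0.
A winning move leaves total XOR = 0, i.e. changes one component's Grundy value g to g ⊕ X where X is the current total.
Heap A: target g' = 1⊕0 = 1, but every legal move changes the Grundy value (mex property), so 0 moves.
Heap B: target g' = 1⊕0 = 1, but every legal move changes the Grundy value (mex property), so 0 moves.

0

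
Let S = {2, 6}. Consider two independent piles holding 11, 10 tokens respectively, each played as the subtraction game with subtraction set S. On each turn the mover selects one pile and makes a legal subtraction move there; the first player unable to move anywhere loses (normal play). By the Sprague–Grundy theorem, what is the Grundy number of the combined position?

0

All piles use S = {2, 6}:
n :  0  1  2  3  4  5  6  7  8  9 10 11
G :  0  0  1  1  0  0  1  1  0  0  1  1
Pile A: G(11) = 1.
Pile B: G(10) = 1.
Combined Grundy value = 1 ⊕ 1 = 0.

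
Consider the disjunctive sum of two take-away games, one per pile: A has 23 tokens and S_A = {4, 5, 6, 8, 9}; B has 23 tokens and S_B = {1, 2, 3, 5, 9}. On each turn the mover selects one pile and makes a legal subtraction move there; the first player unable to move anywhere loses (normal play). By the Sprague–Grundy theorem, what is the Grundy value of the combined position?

Pile A, S = {4, 5, 6, 8, 9}:
G(0) = 0
G(1) = mex{} = 0
G(2) = mex{} = 0
G(3) = mex{} = 0
G(4) = mex{0} = 1
G(5) = mex{0,0} = 1
G(6) = mex{0,0,0} = 1
G(7) = mex{0,0,0} = 1
G(8) = mex{1,0,0,0} = 2
G(9) = mex{1,1,0,0,0} = 2
G(10) = mex{1,1,1,0,0} = 2
G(11) = mex{1,1,1,0,0} = 2
G(12) = mex{2,1,1,1,0} = 3
G(13) = mex{2,2,1,1,1} = 0
G(14) = mex{2,2,2,1,1} = 0
G(15) = mex{2,2,2,1,1} = 0
G(16) = mex{3,2,2,2,1} = 0
G(17) = mex{0,3,2,2,2} = 1
G(18) = mex{0,0,3,2,2} = 1
G(19) = mex{0,0,0,2,2} = 1
G(20) = mex{0,0,0,3,2} = 1
G(21) = mex{1,0,0,0,3} = 2
G(22) = mex{1,1,0,0,0} = 2
G(23) = mex{1,1,1,0,0} = 2
G_A(23) = 2.
Pile B, S = {1, 2, 3, 5, 9}:
n :  0  1  2  3  4  5  6  7  8  9 10 11 12 13 14 15 16 17 18 19 20 21 22 23
G :  0  1  2  3  0  1  2  3  0  1  2  3  0  1  2  3  0  1  2  3  0  1  2  3
G_B(23) = 3.
Combined Grundy value = 2 ⊕ 3 = 1.

1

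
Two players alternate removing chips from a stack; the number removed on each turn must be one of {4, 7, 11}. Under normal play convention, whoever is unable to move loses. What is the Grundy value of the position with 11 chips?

2

G(0) = 0
G(1) = mex{} = 0
G(2) = mex{} = 0
G(3) = mex{} = 0
G(4) = mex{0} = 1
G(5) = mex{0} = 1
G(6) = mex{0} = 1
G(7) = mex{0,0} = 1
G(8) = mex{1,0} = 2
G(9) = mex{1,0} = 2
G(10) = mex{1,0} = 2
G(11) = mex{1,1,0} = 2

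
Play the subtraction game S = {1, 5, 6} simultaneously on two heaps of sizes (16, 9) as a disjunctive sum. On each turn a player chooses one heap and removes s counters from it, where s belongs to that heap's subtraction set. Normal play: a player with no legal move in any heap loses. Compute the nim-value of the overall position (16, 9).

2

All heaps use S = {1, 5, 6}:
n :  0  1  2  3  4  5  6  7  8  9 10 11 12 13 14 15 16
G :  0  1  0  1  0  1  2  3  2  3  2  0  1  0  1  0  1
Heap A: G(16) = 1.
Heap B: G(9) = 3.
Combined Grundy value = 1 ⊕ 3 = 2.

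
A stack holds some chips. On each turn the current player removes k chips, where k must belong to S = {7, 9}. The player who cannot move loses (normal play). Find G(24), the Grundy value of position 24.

1

G(0) = 0
G(1) = mex{} = 0
G(2) = mex{} = 0
G(3) = mex{} = 0
G(4) = mex{} = 0
G(5) = mex{} = 0
G(6) = mex{} = 0
G(7) = mex{0} = 1
G(8) = mex{0} = 1
G(9) = mex{0,0} = 1
G(10) = mex{0,0} = 1
G(11) = mex{0,0} = 1
G(12) = mex{0,0} = 1
G(13) = mex{0,0} = 1
G(14) = mex{1,0} = 2
G(15) = mex{1,0} = 2
G(16) = mex{1,1} = 0
G(17) = mex{1,1} = 0
G(18) = mex{1,1} = 0
G(19) = mex{1,1} = 0
G(20) = mex{1,1} = 0
G(21) = mex{2,1} = 0
G(22) = mex{2,1} = 0
G(23) = mex{0,2} = 1
G(24) = mex{0,2} = 1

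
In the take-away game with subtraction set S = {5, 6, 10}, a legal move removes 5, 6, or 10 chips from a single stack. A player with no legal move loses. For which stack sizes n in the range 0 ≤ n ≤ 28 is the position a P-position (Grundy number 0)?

n :  0  1  2  3  4  5  6  7  8  9 10 11 12 13 14 15 16 17 18 19 20 21 22 23 24 25 26 27 28
G :  0  0  0  0  0  1  1  1  1  1  2  2  2  2  2  0  0  0  0  0  1  1  1  1  1  2  2  2  2
P-positions are exactly the n with G(n) = 0.

0, 1, 2, 3, 4, 15, 16, 17, 18, 19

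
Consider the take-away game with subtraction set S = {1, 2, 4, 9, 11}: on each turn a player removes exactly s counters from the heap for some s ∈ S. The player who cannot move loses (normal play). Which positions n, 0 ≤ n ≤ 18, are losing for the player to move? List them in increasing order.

0, 3, 6, 13, 16

G(0) = 0
G(1) = mex{0} = 1
G(2) = mex{1,0} = 2
G(3) = mex{2,1} = 0
G(4) = mex{0,2,0} = 1
G(5) = mex{1,0,1} = 2
G(6) = mex{2,1,2} = 0
G(7) = mex{0,2,0} = 1
G(8) = mex{1,0,1} = 2
G(9) = mex{2,1,2,0} = 3
G(10) = mex{3,2,0,1} = 4
G(11) = mex{4,3,1,2,0} = 5
G(12) = mex{5,4,2,0,1} = 3
G(13) = mex{3,5,3,1,2} = 0
G(14) = mex{0,3,4,2,0} = 1
G(15) = mex{1,0,5,0,1} = 2
G(16) = mex{2,1,3,1,2} = 0
G(17) = mex{0,2,0,2,0} = 1
G(18) = mex{1,0,1,3,1} = 2
P-positions are exactly the n with G(n) = 0.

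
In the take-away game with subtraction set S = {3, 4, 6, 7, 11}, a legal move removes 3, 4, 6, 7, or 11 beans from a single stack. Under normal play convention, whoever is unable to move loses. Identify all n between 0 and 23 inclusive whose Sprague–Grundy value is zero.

G(0) = 0
G(1) = mex{} = 0
G(2) = mex{} = 0
G(3) = mex{0} = 1
G(4) = mex{0,0} = 1
G(5) = mex{0,0} = 1
G(6) = mex{1,0,0} = 2
G(7) = mex{1,1,0,0} = 2
G(8) = mex{1,1,0,0} = 2
G(9) = mex{2,1,1,0} = 3
G(10) = mex{2,2,1,1} = 0
G(11) = mex{2,2,1,1,0} = 3
G(12) = mex{3,2,2,1,0} = 4
G(13) = mex{0,3,2,2,0} = 1
G(14) = mex{3,0,2,2,1} = 4
G(15) = mex{4,3,3,2,1} = 0
G(16) = mex{1,4,0,3,1} = 2
G(17) = mex{4,1,3,0,2} = 5
G(18) = mex{0,4,4,3,2} = 1
G(19) = mex{2,0,1,4,2} = 3
G(20) = mex{5,2,4,1,3} = 0
G(21) = mex{1,5,0,4,0} = 2
G(22) = mex{3,1,2,0,3} = 4
G(23) = mex{0,3,5,2,4} = 1
P-positions are exactly the n with G(n) = 0.

0, 1, 2, 10, 15, 20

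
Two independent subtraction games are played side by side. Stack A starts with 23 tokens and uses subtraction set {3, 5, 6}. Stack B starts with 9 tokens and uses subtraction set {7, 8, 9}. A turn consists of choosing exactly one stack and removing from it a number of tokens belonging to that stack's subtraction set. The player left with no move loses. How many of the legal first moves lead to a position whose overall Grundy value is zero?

Stack A, S = {3, 5, 6}:
G(0) = 0
G(1) = mex{} = 0
G(2) = mex{} = 0
G(3) = mex{0} = 1
G(4) = mex{0} = 1
G(5) = mex{0,0} = 1
G(6) = mex{1,0,0} = 2
G(7) = mex{1,0,0} = 2
G(8) = mex{1,1,0} = 2
G(9) = mex{2,1,1} = 0
G(10) = mex{2,1,1} = 0
G(11) = mex{2,2,1} = 0
G(12) = mex{0,2,2} = 1
G(13) = mex{0,2,2} = 1
G(14) = mex{0,0,2} = 1
G(15) = mex{1,0,0} = 2
G(16) = mex{1,0,0} = 2
G(17) = mex{1,1,0} = 2
G(18) = mex{2,1,1} = 0
G(19) = mex{2,1,1} = 0
G(20) = mex{2,2,1} = 0
G(21) = mex{0,2,2} = 1
G(22) = mex{0,2,2} = 1
G(23) = mex{0,0,2} = 1
G_A(23) = 1.
Stack B, S = {7, 8, 9}:
n : 0 1 2 3 4 5 6 7 8 9
G : 0 0 0 0 0 0 0 1 1 1
G_B(9) = 1.
Combined Grundy value = 1 ⊕ 1 = 0.
A winning move leaves total XOR = 0, i.e. changes one component's Grundy value g to g ⊕ X where X is the current total.
Stack A: target g' = 1⊕0 = 1, but every legal move changes the Grundy value (mex property), so 0 moves.
Stack B: target g' = 1⊕0 = 1, but every legal move changes the Grundy value (mex property), so 0 moves.

0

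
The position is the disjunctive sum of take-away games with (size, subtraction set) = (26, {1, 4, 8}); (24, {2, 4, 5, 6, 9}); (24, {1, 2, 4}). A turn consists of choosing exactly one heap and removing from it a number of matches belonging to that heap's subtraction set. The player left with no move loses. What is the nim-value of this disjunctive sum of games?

3

Heap A, S = {1, 4, 8}:
G(0) = 0
G(1) = mex{0} = 1
G(2) = mex{1} = 0
G(3) = mex{0} = 1
G(4) = mex{1,0} = 2
G(5) = mex{2,1} = 0
G(6) = mex{0,0} = 1
G(7) = mex{1,1} = 0
G(8) = mex{0,2,0} = 1
G(9) = mex{1,0,1} = 2
G(10) = mex{2,1,0} = 3
G(11) = mex{3,0,1} = 2
G(12) = mex{2,1,2} = 0
G(13) = mex{0,2,0} = 1
G(14) = mex{1,3,1} = 0
G(15) = mex{0,2,0} = 1
G(16) = mex{1,0,1} = 2
G(17) = mex{2,1,2} = 0
G(18) = mex{0,0,3} = 1
G(19) = mex{1,1,2} = 0
G(20) = mex{0,2,0} = 1
G(21) = mex{1,0,1} = 2
G(22) = mex{2,1,0} = 3
G(23) = mex{3,0,1} = 2
G(24) = mex{2,1,2} = 0
G(25) = mex{0,2,0} = 1
G(26) = mex{1,3,1} = 0
G_A(26) = 0.
Heap B, S = {2, 4, 5, 6, 9}:
G(0) = 0
G(1) = mex{} = 0
G(2) = mex{0} = 1
G(3) = mex{0} = 1
G(4) = mex{1,0} = 2
G(5) = mex{1,0,0} = 2
G(6) = mex{2,1,0,0} = 3
G(7) = mex{2,1,1,0} = 3
G(8) = mex{3,2,1,1} = 0
G(9) = mex{3,2,2,1,0} = 4
G(10) = mex{0,3,2,2,0} = 1
G(11) = mex{4,3,3,2,1} = 0
G(12) = mex{1,0,3,3,1} = 2
G(13) = mex{0,4,0,3,2} = 1
G(14) = mex{2,1,4,0,2} = 3
G(15) = mex{1,0,1,4,3} = 2
G(16) = mex{3,2,0,1,3} = 4
G(17) = mex{2,1,2,0,0} = 3
G(18) = mex{4,3,1,2,4} = 0
G(19) = mex{3,2,3,1,1} = 0
G(20) = mex{0,4,2,3,0} = 1
G(21) = mex{0,3,4,2,2} = 1
G(22) = mex{1,0,3,4,1} = 2
G(23) = mex{1,0,0,3,3} = 2
G(24) = mex{2,1,0,0,2} = 3
G_B(24) = 3.
Heap C, S = {1, 2, 4}:
n :  0  1  2  3  4  5  6  7  8  9 10 11 12 13 14 15 16 17 18 19 20 21 22 23 24
G :  0  1  2  0  1  2  0  1  2  0  1  2  0  1  2  0  1  2  0  1  2  0  1  2  0
G_C(24) = 0.
Combined Grundy value = 0 ⊕ 3 ⊕ 0 = 3.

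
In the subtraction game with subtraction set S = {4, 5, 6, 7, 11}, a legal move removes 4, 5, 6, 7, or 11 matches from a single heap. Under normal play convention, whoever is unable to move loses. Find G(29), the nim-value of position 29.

3

G(0) = 0
G(1) = mex{} = 0
G(2) = mex{} = 0
G(3) = mex{} = 0
G(4) = mex{0} = 1
G(5) = mex{0,0} = 1
G(6) = mex{0,0,0} = 1
G(7) = mex{0,0,0,0} = 1
G(8) = mex{1,0,0,0} = 2
G(9) = mex{1,1,0,0} = 2
G(10) = mex{1,1,1,0} = 2
G(11) = mex{1,1,1,1,0} = 2
G(12) = mex{2,1,1,1,0} = 3
G(13) = mex{2,2,1,1,0} = 3
G(14) = mex{2,2,2,1,0} = 3
G(15) = mex{2,2,2,2,1} = 0
G(16) = mex{3,2,2,2,1} = 0
G(17) = mex{3,3,2,2,1} = 0
G(18) = mex{3,3,3,2,1} = 0
G(19) = mex{0,3,3,3,2} = 1
G(20) = mex{0,0,3,3,2} = 1
G(21) = mex{0,0,0,3,2} = 1
G(22) = mex{0,0,0,0,2} = 1
G(23) = mex{1,0,0,0,3} = 2
G(24) = mex{1,1,0,0,3} = 2
G(25) = mex{1,1,1,0,3} = 2
G(26) = mex{1,1,1,1,0} = 2
G(27) = mex{2,1,1,1,0} = 3
G(28) = mex{2,2,1,1,0} = 3
G(29) = mex{2,2,2,1,0} = 3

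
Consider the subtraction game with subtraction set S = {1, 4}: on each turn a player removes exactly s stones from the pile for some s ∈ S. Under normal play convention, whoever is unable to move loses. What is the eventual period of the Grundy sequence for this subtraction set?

5

n :  0  1  2  3  4  5  6  7  8  9 10 11 12 13 14
G :  0  1  0  1  2  0  1  0  1  2  0  1  0  1  2
G(n+5) = G(n) holds for n = 0,…,3 (a full window of length max(S) = 4), so the sequence is purely periodic with period 5.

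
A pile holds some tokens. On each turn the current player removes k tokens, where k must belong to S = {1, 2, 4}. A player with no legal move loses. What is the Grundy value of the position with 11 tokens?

G(0) = 0
G(1) = mex{0} = 1
G(2) = mex{1,0} = 2
G(3) = mex{2,1} = 0
G(4) = mex{0,2,0} = 1
G(5) = mex{1,0,1} = 2
G(6) = mex{2,1,2} = 0
G(7) = mex{0,2,0} = 1
G(8) = mex{1,0,1} = 2
G(9) = mex{2,1,2} = 0
G(10) = mex{0,2,0} = 1
G(11) = mex{1,0,1} = 2

2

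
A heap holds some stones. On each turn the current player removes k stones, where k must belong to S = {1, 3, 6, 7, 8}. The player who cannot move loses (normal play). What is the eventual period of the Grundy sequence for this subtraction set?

13

G(0) = 0
G(1) = mex{0} = 1
G(2) = mex{1} = 0
G(3) = mex{0,0} = 1
G(4) = mex{1,1} = 0
G(5) = mex{0,0} = 1
G(6) = mex{1,1,0} = 2
G(7) = mex{2,0,1,0} = 3
G(8) = mex{3,1,0,1,0} = 2
G(9) = mex{2,2,1,0,1} = 3
G(10) = mex{3,3,0,1,0} = 2
G(11) = mex{2,2,1,0,1} = 3
G(12) = mex{3,3,2,1,0} = 4
G(13) = mex{4,2,3,2,1} = 0
G(14) = mex{0,3,2,3,2} = 1
G(15) = mex{1,4,3,2,3} = 0
G(16) = mex{0,0,2,3,2} = 1
G(17) = mex{1,1,3,2,3} = 0
G(18) = mex{0,0,4,3,2} = 1
G(19) = mex{1,1,0,4,3} = 2
G(20) = mex{2,0,1,0,4} = 3
G(21) = mex{3,1,0,1,0} = 2
G(22) = mex{2,2,1,0,1} = 3
G(23) = mex{3,3,0,1,0} = 2
G(24) = mex{2,2,1,0,1} = 3
G(25) = mex{3,3,2,1,0} = 4
G(26) = mex{4,2,3,2,1} = 0
G(27) = mex{0,3,2,3,2} = 1
G(n+13) = G(n) holds for n = 0,…,7 (a full window of length max(S) = 8), so the sequence is purely periodic with period 13.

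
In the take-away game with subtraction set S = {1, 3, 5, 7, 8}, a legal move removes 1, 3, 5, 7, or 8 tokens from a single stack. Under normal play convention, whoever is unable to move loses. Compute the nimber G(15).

n :  0  1  2  3  4  5  6  7  8  9 10 11 12 13 14 15
G :  0  1  0  1  0  1  0  1  2  3  2  3  2  3  2  0

0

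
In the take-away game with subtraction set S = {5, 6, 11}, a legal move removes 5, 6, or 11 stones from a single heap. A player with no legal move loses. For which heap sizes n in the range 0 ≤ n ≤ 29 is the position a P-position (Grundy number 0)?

0, 1, 2, 3, 4, 16, 17, 18, 19, 20

n :  0  1  2  3  4  5  6  7  8  9 10 11 12 13 14 15 16 17 18 19 20 21 22 23 24 25 26 27 28 29
G :  0  0  0  0  0  1  1  1  1  1  2  2  2  2  2  3  0  0  0  0  0  1  1  1  1  1  2  2  2  2
P-positions are exactly the n with G(n) = 0.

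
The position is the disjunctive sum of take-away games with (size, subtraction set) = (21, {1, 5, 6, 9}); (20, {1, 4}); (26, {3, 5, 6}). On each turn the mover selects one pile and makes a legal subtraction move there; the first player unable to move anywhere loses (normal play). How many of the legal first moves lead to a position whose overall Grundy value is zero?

2

Pile A, S = {1, 5, 6, 9}:
n :  0  1  2  3  4  5  6  7  8  9 10 11 12 13 14 15 16 17 18 19 20 21
G :  0  1  0  1  0  1  2  3  2  3  2  3  0  1  0  1  0  1  2  3  2  3
G_A(21) = 3.
Pile B, S = {1, 4}:
G(0) = 0
G(1) = mex{0} = 1
G(2) = mex{1} = 0
G(3) = mex{0} = 1
G(4) = mex{1,0} = 2
G(5) = mex{2,1} = 0
G(6) = mex{0,0} = 1
G(7) = mex{1,1} = 0
G(8) = mex{0,2} = 1
G(9) = mex{1,0} = 2
G(10) = mex{2,1} = 0
G(11) = mex{0,0} = 1
G(12) = mex{1,1} = 0
G(13) = mex{0,2} = 1
G(14) = mex{1,0} = 2
G(15) = mex{2,1} = 0
G(16) = mex{0,0} = 1
G(17) = mex{1,1} = 0
G(18) = mex{0,2} = 1
G(19) = mex{1,0} = 2
G(20) = mex{2,1} = 0
G_B(20) = 0.
Pile C, S = {3, 5, 6}:
n :  0  1  2  3  4  5  6  7  8  9 10 11 12 13 14 15 16 17 18 19 20 21 22 23 24 25 26
G :  0  0  0  1  1  1  2  2  2  0  0  0  1  1  1  2  2  2  0  0  0  1  1  1  2  2  2
G_C(26) = 2.
Combined Grundy value = 3 ⊕ 0 ⊕ 2 = 1.
A winning move leaves total XOR = 0, i.e. changes one component's Grundy value g to g ⊕ X where X is the current total.
Pile A: need g' = 3⊕1 = 2. Options: 21−1→G=2, 21−5→G=0, 21−6→G=1, 21−9→G=0. Hits: 1.
Pile B: need g' = 0⊕1 = 1. Options: 20−1→G=2, 20−4→G=1. Hits: 1.
Pile C: need g' = 2⊕1 = 3. Options: 26−3→G=1, 26−5→G=1, 26−6→G=0. Hits: 0.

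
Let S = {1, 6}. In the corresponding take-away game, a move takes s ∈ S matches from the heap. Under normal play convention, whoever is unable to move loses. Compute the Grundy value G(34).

n :  0  1  2  3  4  5  6  7  8  9 10 11 12 13 14 15 16 17 18 19 20 21 22 23 24 25 26 27 28 29 30 31 32 33 34
G :  0  1  0  1  0  1  2  0  1  0  1  0  1  2  0  1  0  1  0  1  2  0  1  0  1  0  1  2  0  1  0  1  0  1  2

2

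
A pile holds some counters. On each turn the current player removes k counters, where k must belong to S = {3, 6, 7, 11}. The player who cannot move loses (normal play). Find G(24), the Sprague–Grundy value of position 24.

0

G(0) = 0
G(1) = mex{} = 0
G(2) = mex{} = 0
G(3) = mex{0} = 1
G(4) = mex{0} = 1
G(5) = mex{0} = 1
G(6) = mex{1,0} = 2
G(7) = mex{1,0,0} = 2
G(8) = mex{1,0,0} = 2
G(9) = mex{2,1,0} = 3
G(10) = mex{2,1,1} = 0
G(11) = mex{2,1,1,0} = 3
G(12) = mex{3,2,1,0} = 4
G(13) = mex{0,2,2,0} = 1
G(14) = mex{3,2,2,1} = 0
G(15) = mex{4,3,2,1} = 0
G(16) = mex{1,0,3,1} = 2
G(17) = mex{0,3,0,2} = 1
G(18) = mex{0,4,3,2} = 1
G(19) = mex{2,1,4,2} = 0
G(20) = mex{1,0,1,3} = 2
G(21) = mex{1,0,0,0} = 2
G(22) = mex{0,2,0,3} = 1
G(23) = mex{2,1,2,4} = 0
G(24) = mex{2,1,1,1} = 0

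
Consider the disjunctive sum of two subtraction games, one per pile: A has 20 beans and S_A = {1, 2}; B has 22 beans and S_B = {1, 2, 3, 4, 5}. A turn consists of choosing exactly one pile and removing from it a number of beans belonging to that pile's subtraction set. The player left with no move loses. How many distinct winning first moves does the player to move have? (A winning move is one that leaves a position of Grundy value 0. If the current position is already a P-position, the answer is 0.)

Pile A, S = {1, 2}:
G(0) = 0
G(1) = mex{0} = 1
G(2) = mex{1,0} = 2
G(3) = mex{2,1} = 0
G(4) = mex{0,2} = 1
G(5) = mex{1,0} = 2
G(6) = mex{2,1} = 0
G(7) = mex{0,2} = 1
G(8) = mex{1,0} = 2
G(9) = mex{2,1} = 0
G(10) = mex{0,2} = 1
G(11) = mex{1,0} = 2
G(12) = mex{2,1} = 0
G(13) = mex{0,2} = 1
G(14) = mex{1,0} = 2
G(15) = mex{2,1} = 0
G(16) = mex{0,2} = 1
G(17) = mex{1,0} = 2
G(18) = mex{2,1} = 0
G(19) = mex{0,2} = 1
G(20) = mex{1,0} = 2
G_A(20) = 2.
Pile B, S = {1, 2, 3, 4, 5}:
n :  0  1  2  3  4  5  6  7  8  9 10 11 12 13 14 15 16 17 18 19 20 21 22
G :  0  1  2  3  4  5  0  1  2  3  4  5  0  1  2  3  4  5  0  1  2  3  4
G_B(22) = 4.
Combined Grundy value = 2 ⊕ 4 = 6.
A winning move leaves total XOR = 0, i.e. changes one component's Grundy value g to g ⊕ X where X is the current total.
Pile A: need g' = 2⊕6 = 4. Options: 20−1→G=1, 20−2→G=0. Hits: 0.
Pile B: need g' = 4⊕6 = 2. Options: 22−1→G=3, 22−2→G=2, 22−3→G=1, 22−4→G=0, 22−5→G=5. Hits: 1.

1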